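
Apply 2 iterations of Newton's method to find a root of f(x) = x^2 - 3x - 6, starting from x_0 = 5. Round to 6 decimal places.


Newton's method: x_(n+1) = x_n - f(x_n)/f'(x_n)
f(x) = x^2 - 3x - 6
f'(x) = 2x - 3

Iteration 1:
  f(5.000000) = 4.000000
  f'(5.000000) = 7.000000
  x_1 = 5.000000 - (4.000000)/(7.000000) = 4.428571

Iteration 2:
  f(4.428571) = 0.326531
  f'(4.428571) = 5.857143
  x_2 = 4.428571 - (0.326531)/(5.857143) = 4.372822

x_2 = 4.372822


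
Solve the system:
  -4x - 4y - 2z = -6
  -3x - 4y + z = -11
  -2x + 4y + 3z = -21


Using Cramer's rule. Expand each determinant along the first row.
D  = (-4)*[(-4)*3 - 1*4] - (-4)*[(-3)*3 - 1*(-2)] + (-2)*[(-3)*4 - (-4)*(-2)]
  = (-4)*(-16) - (-4)*(-7) + (-2)*(-20) = 76
Dx = (-6)*[(-4)*3 - 1*4] - (-4)*[(-11)*3 - 1*(-21)] + (-2)*[(-11)*4 - (-4)*(-21)]
  = (-6)*(-16) - (-4)*(-12) + (-2)*(-128) = 304
Dy = (-4)*[(-11)*3 - 1*(-21)] - (-6)*[(-3)*3 - 1*(-2)] + (-2)*[(-3)*(-21) - (-11)*(-2)]
  = (-4)*(-12) - (-6)*(-7) + (-2)*(41) = -76
Dz = (-4)*[(-4)*(-21) - (-11)*4] - (-4)*[(-3)*(-21) - (-11)*(-2)] + (-6)*[(-3)*4 - (-4)*(-2)]
  = (-4)*(128) - (-4)*(41) + (-6)*(-20) = -228
x = Dx/D = 304/76 = 4, y = Dy/D = -76/76 = -1, z = Dz/D = -228/76 = -3
Check eq1: (-4)(4) + (-4)(-1) + (-2)(-3) = -6 = -6 ✓
Check eq2: (-3)(4) + (-4)(-1) + (1)(-3) = -11 = -11 ✓
Check eq3: (-2)(4) + (4)(-1) + (3)(-3) = -21 = -21 ✓

x = 4, y = -1, z = -3


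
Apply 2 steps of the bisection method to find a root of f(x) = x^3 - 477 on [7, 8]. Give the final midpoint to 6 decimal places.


f(x) = x^3 - 477
f(7) = -134 < 0
f(8) = 35 > 0

Step 1: midpoint = (7.000000 + 8.000000)/2 = 7.500000
  f(7.500000) = -55.125000
  f(mid) < 0, so root is in [7.500000, 8.000000]

Step 2: midpoint = (7.500000 + 8.000000)/2 = 7.750000
  f(7.750000) = -11.515625
  f(mid) < 0, so root is in [7.750000, 8.000000]

midpoint = 7.750000


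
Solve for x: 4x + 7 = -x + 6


Starting with: 4x + 7 = -x + 6
Move all x terms to left: (4 + 1)x = 6 - 7
Simplify: 5x = -1
Divide both sides by 5: x = -1/5

x = -1/5


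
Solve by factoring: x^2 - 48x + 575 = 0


We need two numbers that multiply to 575 and add to -48.
Those numbers are -23 and -25 (since (-23) * (-25) = 575 and (-23) + (-25) = -48).
So x^2 - 48x + 575 = (x - 23)(x - 25) = 0
Setting each factor to zero: x = 23 or x = 25

x = 23, x = 25


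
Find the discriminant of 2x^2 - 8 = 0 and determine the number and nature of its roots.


For ax^2 + bx + c = 0, discriminant D = b^2 - 4ac
Here a = 2, b = 0, c = -8
D = (0)^2 - 4(2)(-8) = 0 + 64 = 64

D = 64 > 0 and is a perfect square (sqrt = 8)
The equation has 2 distinct real rational roots.

Discriminant = 64, 2 distinct real rational roots


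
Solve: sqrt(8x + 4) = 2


Square both sides: 8x + 4 = 2^2 = 4
8x = 4 - 4 = 0
x = 0
Check: sqrt(8*0 + 4) = sqrt(4) = 2 ✓

x = 0


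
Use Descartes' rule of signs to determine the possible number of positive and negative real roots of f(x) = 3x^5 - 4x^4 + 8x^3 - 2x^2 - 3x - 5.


Descartes' rule of signs:

For positive roots, count sign changes in f(x) = 3x^5 - 4x^4 + 8x^3 - 2x^2 - 3x - 5:
Signs of coefficients: +, -, +, -, -, -
Number of sign changes: 3
Possible positive real roots: 3, 1

For negative roots, examine f(-x) = -3x^5 - 4x^4 - 8x^3 - 2x^2 + 3x - 5:
Signs of coefficients: -, -, -, -, +, -
Number of sign changes: 2
Possible negative real roots: 2, 0

Positive roots: 3 or 1; Negative roots: 2 or 0


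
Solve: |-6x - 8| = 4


An absolute value equation |expr| = 4 gives two cases:
Case 1: -6x - 8 = 4
  -6x = 12, so x = -2
Case 2: -6x - 8 = -4
  -6x = 4, so x = -2/3

x = -2, x = -2/3


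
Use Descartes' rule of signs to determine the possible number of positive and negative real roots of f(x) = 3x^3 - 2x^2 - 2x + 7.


Descartes' rule of signs:

For positive roots, count sign changes in f(x) = 3x^3 - 2x^2 - 2x + 7:
Signs of coefficients: +, -, -, +
Number of sign changes: 2
Possible positive real roots: 2, 0

For negative roots, examine f(-x) = -3x^3 - 2x^2 + 2x + 7:
Signs of coefficients: -, -, +, +
Number of sign changes: 1
Possible negative real roots: 1

Positive roots: 2 or 0; Negative roots: 1


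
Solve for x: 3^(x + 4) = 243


Express both sides with the same base.
243 = 3^5
Since the bases match, equate exponents: x + 4 = 5
So x = 5 - (4) = 1

x = 1


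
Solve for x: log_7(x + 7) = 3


Convert to exponential form: x + 7 = 7^3 = 343
x = 343 - 7 = 336
Check: log_7(336 + 7) = log_7(343) = log_7(343) = 3 ✓

x = 336


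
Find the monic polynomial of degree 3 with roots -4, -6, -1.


A monic polynomial with roots -4, -6, -1 is:
p(x) = (x + 4)(x + 6)(x + 1)
After multiplying by (x + 4): x + 4
After multiplying by (x + 6): x^2 + 10x + 24
After multiplying by (x + 1): x^3 + 11x^2 + 34x + 24

x^3 + 11x^2 + 34x + 24


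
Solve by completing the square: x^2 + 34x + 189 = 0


Start: x^2 + 34x + 189 = 0
Move constant: x^2 + 34x = -189
Half of 34 is 17, squared is 289
Add 289 to both sides: x^2 + 34x + 289 = 100
(x + 17)^2 = 100
x + 17 = ±10
x = -17 + 10 = -7 or x = -17 - 10 = -27

x = -27, x = -7


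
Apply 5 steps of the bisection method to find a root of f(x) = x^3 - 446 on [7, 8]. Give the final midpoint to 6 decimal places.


f(x) = x^3 - 446
f(7) = -103 < 0
f(8) = 66 > 0

Step 1: midpoint = (7.000000 + 8.000000)/2 = 7.500000
  f(7.500000) = -24.125000
  f(mid) < 0, so root is in [7.500000, 8.000000]

Step 2: midpoint = (7.500000 + 8.000000)/2 = 7.750000
  f(7.750000) = 19.484375
  f(mid) > 0, so root is in [7.500000, 7.750000]

Step 3: midpoint = (7.500000 + 7.750000)/2 = 7.625000
  f(7.625000) = -2.677734
  f(mid) < 0, so root is in [7.625000, 7.750000]

Step 4: midpoint = (7.625000 + 7.750000)/2 = 7.687500
  f(7.687500) = 8.313232
  f(mid) > 0, so root is in [7.625000, 7.687500]

Step 5: midpoint = (7.625000 + 7.687500)/2 = 7.656250
  f(7.656250) = 2.795319
  f(mid) > 0, so root is in [7.625000, 7.656250]

midpoint = 7.656250


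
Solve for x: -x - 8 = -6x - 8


Starting with: -x - 8 = -6x - 8
Move all x terms to left: (-1 + 6)x = -8 + 8
Simplify: 5x = 0
Divide both sides by 5: x = 0

x = 0


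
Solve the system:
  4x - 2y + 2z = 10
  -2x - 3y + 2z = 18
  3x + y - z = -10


Using Cramer's rule. Expand each determinant along the first row.
D  = 4*[(-3)*(-1) - 2*1] - (-2)*[(-2)*(-1) - 2*3] + 2*[(-2)*1 - (-3)*3]
  = 4*(1) - (-2)*(-4) + 2*(7) = 10
Dx = 10*[(-3)*(-1) - 2*1] - (-2)*[18*(-1) - 2*(-10)] + 2*[18*1 - (-3)*(-10)]
  = 10*(1) - (-2)*(2) + 2*(-12) = -10
Dy = 4*[18*(-1) - 2*(-10)] - 10*[(-2)*(-1) - 2*3] + 2*[(-2)*(-10) - 18*3]
  = 4*(2) - 10*(-4) + 2*(-34) = -20
Dz = 4*[(-3)*(-10) - 18*1] - (-2)*[(-2)*(-10) - 18*3] + 10*[(-2)*1 - (-3)*3]
  = 4*(12) - (-2)*(-34) + 10*(7) = 50
x = Dx/D = -10/10 = -1, y = Dy/D = -20/10 = -2, z = Dz/D = 50/10 = 5
Check eq1: (4)(-1) + (-2)(-2) + (2)(5) = 10 = 10 ✓
Check eq2: (-2)(-1) + (-3)(-2) + (2)(5) = 18 = 18 ✓
Check eq3: (3)(-1) + (1)(-2) + (-1)(5) = -10 = -10 ✓

x = -1, y = -2, z = 5


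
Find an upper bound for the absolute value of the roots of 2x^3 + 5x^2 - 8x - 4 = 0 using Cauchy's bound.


Cauchy's bound: all roots r satisfy |r| <= 1 + max(|a_i/a_n|) for i = 0,...,n-1
where a_n is the leading coefficient.

Coefficients: [2, 5, -8, -4]
Leading coefficient a_n = 2
Ratios |a_i/a_n|: 5/2, 4, 2
Maximum ratio: 4
Cauchy's bound: |r| <= 1 + 4 = 5

Upper bound = 5


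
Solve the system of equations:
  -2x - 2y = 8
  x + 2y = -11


Using Cramer's rule:
Determinant D = (-2)(2) - (1)(-2) = -4 + 2 = -2
Dx = (8)(2) - (-11)(-2) = 16 - 22 = -6
Dy = (-2)(-11) - (1)(8) = 22 - 8 = 14
x = Dx/D = -6/-2 = 3
y = Dy/D = 14/-2 = -7

x = 3, y = -7


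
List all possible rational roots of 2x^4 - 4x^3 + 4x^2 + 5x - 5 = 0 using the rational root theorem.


Rational root theorem: possible roots are ±p/q where:
  p divides the constant term (-5): p ∈ {1, 5}
  q divides the leading coefficient (2): q ∈ {1, 2}

All possible rational roots: -5, -5/2, -1, -1/2, 1/2, 1, 5/2, 5

-5, -5/2, -1, -1/2, 1/2, 1, 5/2, 5


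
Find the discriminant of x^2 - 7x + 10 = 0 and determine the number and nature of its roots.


For ax^2 + bx + c = 0, discriminant D = b^2 - 4ac
Here a = 1, b = -7, c = 10
D = (-7)^2 - 4(1)(10) = 49 - 40 = 9

D = 9 > 0 and is a perfect square (sqrt = 3)
The equation has 2 distinct real rational roots.

Discriminant = 9, 2 distinct real rational roots


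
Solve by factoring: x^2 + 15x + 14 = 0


We need two numbers that multiply to 14 and add to 15.
Those numbers are 14 and 1 (since 14 * 1 = 14 and 14 + 1 = 15).
So x^2 + 15x + 14 = (x + 14)(x + 1) = 0
Setting each factor to zero: x = -14 or x = -1

x = -14, x = -1


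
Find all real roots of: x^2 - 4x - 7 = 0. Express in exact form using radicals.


Using the quadratic formula: x = (-b ± sqrt(b^2 - 4ac)) / (2a)
Here a = 1, b = -4, c = -7
Discriminant = b^2 - 4ac = (-4)^2 - 4(1)(-7) = 16 + 28 = 44
Since discriminant = 44 > 0, there are two real roots.
x = (4 ± 2*sqrt(11)) / 2
Simplifying: x = 2 ± sqrt(11)
Numerically: x ≈ 5.3166 or x ≈ -1.3166

x = 2 + sqrt(11) or x = 2 - sqrt(11)


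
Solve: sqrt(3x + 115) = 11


Square both sides: 3x + 115 = 11^2 = 121
3x = 121 - 115 = 6
x = 2
Check: sqrt(3*2 + 115) = sqrt(121) = 11 ✓

x = 2


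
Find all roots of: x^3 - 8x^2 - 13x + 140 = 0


Let p(x) = x^3 - 8x^2 - 13x + 140. By the rational root theorem (leading coefficient 1), any rational root is an integer divisor of 140: try ±1, ±2, ... in turn.
Test x = 1: value = 120 ≠ 0.
Test x = -1: value = 144 ≠ 0.
Test x = 2: value = 90 ≠ 0.
Test x = -2: value = 126 ≠ 0.
Test x = 4: value = 24 ≠ 0.
Test x = -4: value = 0 ✓, so (x + 4) is a factor.
Synthetic division by (x + 4): bring down 1; 1(-4) - 8 = -12; (-12)(-4) - 13 = 35; 35(-4) + 140 = 0 → quotient x^2 - 12x + 35, remainder 0.
Solve the quadratic x^2 - 12x + 35 = 0: discriminant = (-12)^2 - 4(1)(35) = 144 - 140 = 4.
sqrt(4) = 2, so x = (12 ± 2)/2: x = 7 or x = 5.
Collecting all roots found:

x = -4, x = 5, x = 7


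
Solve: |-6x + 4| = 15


An absolute value equation |expr| = 15 gives two cases:
Case 1: -6x + 4 = 15
  -6x = 11, so x = -11/6
Case 2: -6x + 4 = -15
  -6x = -19, so x = 19/6

x = -11/6, x = 19/6


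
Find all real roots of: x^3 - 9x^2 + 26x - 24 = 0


Let p(x) = x^3 - 9x^2 + 26x - 24. By the rational root theorem (leading coefficient 1), any rational root is an integer divisor of 24: try ±1, ±2, ... in turn.
Test x = 1: value = -6 ≠ 0.
Test x = -1: value = -60 ≠ 0.
Test x = 2: value = 0 ✓, so (x - 2) is a factor.
Synthetic division by (x - 2): bring down 1; 1(2) - 9 = -7; (-7)(2) + 26 = 12; 12(2) - 24 = 0 → quotient x^2 - 7x + 12, remainder 0.
Solve the quadratic x^2 - 7x + 12 = 0: discriminant = (-7)^2 - 4(1)(12) = 49 - 48 = 1.
sqrt(1) = 1, so x = (7 ± 1)/2: x = 4 or x = 3.

x = 2, x = 3, x = 4


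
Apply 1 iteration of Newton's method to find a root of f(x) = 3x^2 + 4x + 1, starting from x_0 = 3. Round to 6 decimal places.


Newton's method: x_(n+1) = x_n - f(x_n)/f'(x_n)
f(x) = 3x^2 + 4x + 1
f'(x) = 6x + 4

Iteration 1:
  f(3.000000) = 40.000000
  f'(3.000000) = 22.000000
  x_1 = 3.000000 - (40.000000)/(22.000000) = 1.181818

x_1 = 1.181818


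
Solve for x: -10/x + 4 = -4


Subtract 4 from both sides: -10/x = -8
Multiply both sides by x: -10 = -8 * x
Divide by -8: x = 5/4

x = 5/4


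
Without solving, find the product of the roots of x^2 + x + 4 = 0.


By Vieta's formulas for ax^2 + bx + c = 0:
  Sum of roots = -b/a
  Product of roots = c/a

Here a = 1, b = 1, c = 4
Sum = -(1)/1 = -1
Product = 4/1 = 4

Product = 4


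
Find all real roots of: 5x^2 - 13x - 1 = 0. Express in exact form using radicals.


Using the quadratic formula: x = (-b ± sqrt(b^2 - 4ac)) / (2a)
Here a = 5, b = -13, c = -1
Discriminant = b^2 - 4ac = (-13)^2 - 4(5)(-1) = 169 + 20 = 189
Since discriminant = 189 > 0, there are two real roots.
x = (13 ± 3*sqrt(21)) / 10
Numerically: x ≈ 2.6748 or x ≈ -0.0748

x = (13 + 3*sqrt(21)) / 10 or x = (13 - 3*sqrt(21)) / 10


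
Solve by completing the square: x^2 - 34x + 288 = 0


Start: x^2 - 34x + 288 = 0
Move constant: x^2 - 34x = -288
Half of -34 is -17, squared is 289
Add 289 to both sides: x^2 - 34x + 289 = 1
(x - 17)^2 = 1
x - 17 = ±1
x = 17 + 1 = 18 or x = 17 - 1 = 16

x = 16, x = 18


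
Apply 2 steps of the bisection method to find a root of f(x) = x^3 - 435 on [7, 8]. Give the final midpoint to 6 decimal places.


f(x) = x^3 - 435
f(7) = -92 < 0
f(8) = 77 > 0

Step 1: midpoint = (7.000000 + 8.000000)/2 = 7.500000
  f(7.500000) = -13.125000
  f(mid) < 0, so root is in [7.500000, 8.000000]

Step 2: midpoint = (7.500000 + 8.000000)/2 = 7.750000
  f(7.750000) = 30.484375
  f(mid) > 0, so root is in [7.500000, 7.750000]

midpoint = 7.750000


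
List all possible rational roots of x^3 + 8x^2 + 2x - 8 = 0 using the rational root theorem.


Rational root theorem: possible roots are ±p/q where:
  p divides the constant term (-8): p ∈ {1, 2, 4, 8}
  q divides the leading coefficient (1): q ∈ {1}

All possible rational roots: -8, -4, -2, -1, 1, 2, 4, 8

-8, -4, -2, -1, 1, 2, 4, 8


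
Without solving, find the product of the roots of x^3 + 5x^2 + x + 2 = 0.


By Vieta's formulas for x^3 + bx^2 + cx + d = 0:
  r1 + r2 + r3 = -b/a = -5
  r1*r2 + r1*r3 + r2*r3 = c/a = 1
  r1*r2*r3 = -d/a = -2


Product = -2


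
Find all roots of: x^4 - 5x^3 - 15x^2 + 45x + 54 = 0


Let p(x) = x^4 - 5x^3 - 15x^2 + 45x + 54. By the rational root theorem (leading coefficient 1), any rational root is an integer divisor of 54: try ±1, ±2, ... in turn.
Test x = 1: value = 80 ≠ 0.
Test x = -1: value = 0 ✓, so (x + 1) is a factor.
Synthetic division by (x + 1): bring down 1; 1(-1) - 5 = -6; (-6)(-1) - 15 = -9; (-9)(-1) + 45 = 54; 54(-1) + 54 = 0 → quotient x^3 - 6x^2 - 9x + 54, remainder 0.
Continue with the quotient x^3 - 6x^2 - 9x + 54 (candidates must divide 54; re-test x = -1 first in case it repeats).
Test x = -1: value = 56 ≠ 0.
Test x = 2: value = 20 ≠ 0.
Test x = -2: value = 40 ≠ 0.
Test x = 3: value = 0 ✓, so (x - 3) is a factor.
Synthetic division by (x - 3): bring down 1; 1(3) - 6 = -3; (-3)(3) - 9 = -18; (-18)(3) + 54 = 0 → quotient x^2 - 3x - 18, remainder 0.
Solve the quadratic x^2 - 3x - 18 = 0: discriminant = (-3)^2 - 4(1)(-18) = 9 + 72 = 81.
sqrt(81) = 9, so x = (3 ± 9)/2: x = 6 or x = -3.
Collecting all roots found:

x = -3, x = -1, x = 3, x = 6


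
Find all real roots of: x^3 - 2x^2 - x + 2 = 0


Let p(x) = x^3 - 2x^2 - x + 2. By the rational root theorem (leading coefficient 1), any rational root is an integer divisor of 2: try ±1, ±2, ... in turn.
Test x = 1: value = 0 ✓, so (x - 1) is a factor.
Synthetic division by (x - 1): bring down 1; 1(1) - 2 = -1; (-1)(1) - 1 = -2; (-2)(1) + 2 = 0 → quotient x^2 - x - 2, remainder 0.
Solve the quadratic x^2 - x - 2 = 0: discriminant = (-1)^2 - 4(1)(-2) = 1 + 8 = 9.
sqrt(9) = 3, so x = (1 ± 3)/2: x = 2 or x = -1.

x = -1, x = 1, x = 2


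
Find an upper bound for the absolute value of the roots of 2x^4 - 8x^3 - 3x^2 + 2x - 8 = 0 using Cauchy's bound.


Cauchy's bound: all roots r satisfy |r| <= 1 + max(|a_i/a_n|) for i = 0,...,n-1
where a_n is the leading coefficient.

Coefficients: [2, -8, -3, 2, -8]
Leading coefficient a_n = 2
Ratios |a_i/a_n|: 4, 3/2, 1, 4
Maximum ratio: 4
Cauchy's bound: |r| <= 1 + 4 = 5

Upper bound = 5


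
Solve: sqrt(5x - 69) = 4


Square both sides: 5x - 69 = 4^2 = 16
5x = 16 + 69 = 85
x = 17
Check: sqrt(5*17 - 69) = sqrt(16) = 4 ✓

x = 17


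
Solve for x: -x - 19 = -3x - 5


Starting with: -x - 19 = -3x - 5
Move all x terms to left: (-1 + 3)x = -5 + 19
Simplify: 2x = 14
Divide both sides by 2: x = 7

x = 7


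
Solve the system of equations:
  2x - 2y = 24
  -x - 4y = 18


Using Cramer's rule:
Determinant D = (2)(-4) - (-1)(-2) = -8 - 2 = -10
Dx = (24)(-4) - (18)(-2) = -96 + 36 = -60
Dy = (2)(18) - (-1)(24) = 36 + 24 = 60
x = Dx/D = -60/-10 = 6
y = Dy/D = 60/-10 = -6

x = 6, y = -6


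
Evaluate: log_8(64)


We need the exponent such that 8^? = 64
8^2 = 64
Therefore log_8(64) = 2

2


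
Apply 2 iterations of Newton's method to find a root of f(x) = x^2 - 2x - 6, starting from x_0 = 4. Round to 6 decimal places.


Newton's method: x_(n+1) = x_n - f(x_n)/f'(x_n)
f(x) = x^2 - 2x - 6
f'(x) = 2x - 2

Iteration 1:
  f(4.000000) = 2.000000
  f'(4.000000) = 6.000000
  x_1 = 4.000000 - (2.000000)/(6.000000) = 3.666667

Iteration 2:
  f(3.666667) = 0.111111
  f'(3.666667) = 5.333333
  x_2 = 3.666667 - (0.111111)/(5.333333) = 3.645833

x_2 = 3.645833


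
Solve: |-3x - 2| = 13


An absolute value equation |expr| = 13 gives two cases:
Case 1: -3x - 2 = 13
  -3x = 15, so x = -5
Case 2: -3x - 2 = -13
  -3x = -11, so x = 11/3

x = -5, x = 11/3


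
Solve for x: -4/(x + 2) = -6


Multiply both sides by (x + 2): -4 = -6(x + 2)
Distribute: -4 = -6x - 12
-6x = -4 + 12 = 8
x = -4/3

x = -4/3


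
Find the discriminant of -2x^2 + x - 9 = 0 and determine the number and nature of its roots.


For ax^2 + bx + c = 0, discriminant D = b^2 - 4ac
Here a = -2, b = 1, c = -9
D = (1)^2 - 4(-2)(-9) = 1 - 72 = -71

D = -71 < 0
The equation has no real roots (2 complex conjugate roots).

Discriminant = -71, no real roots (2 complex conjugate roots)


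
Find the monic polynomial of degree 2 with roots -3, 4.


A monic polynomial with roots -3, 4 is:
p(x) = (x + 3)(x - 4)
After multiplying by (x + 3): x + 3
After multiplying by (x - 4): x^2 - x - 12

x^2 - x - 12


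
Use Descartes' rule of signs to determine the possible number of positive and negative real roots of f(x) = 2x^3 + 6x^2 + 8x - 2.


Descartes' rule of signs:

For positive roots, count sign changes in f(x) = 2x^3 + 6x^2 + 8x - 2:
Signs of coefficients: +, +, +, -
Number of sign changes: 1
Possible positive real roots: 1

For negative roots, examine f(-x) = -2x^3 + 6x^2 - 8x - 2:
Signs of coefficients: -, +, -, -
Number of sign changes: 2
Possible negative real roots: 2, 0

Positive roots: 1; Negative roots: 2 or 0


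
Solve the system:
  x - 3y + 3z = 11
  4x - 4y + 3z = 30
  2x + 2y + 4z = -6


Using Cramer's rule. Expand each determinant along the first row.
D  = 1*[(-4)*4 - 3*2] - (-3)*[4*4 - 3*2] + 3*[4*2 - (-4)*2]
  = 1*(-22) - (-3)*(10) + 3*(16) = 56
Dx = 11*[(-4)*4 - 3*2] - (-3)*[30*4 - 3*(-6)] + 3*[30*2 - (-4)*(-6)]
  = 11*(-22) - (-3)*(138) + 3*(36) = 280
Dy = 1*[30*4 - 3*(-6)] - 11*[4*4 - 3*2] + 3*[4*(-6) - 30*2]
  = 1*(138) - 11*(10) + 3*(-84) = -224
Dz = 1*[(-4)*(-6) - 30*2] - (-3)*[4*(-6) - 30*2] + 11*[4*2 - (-4)*2]
  = 1*(-36) - (-3)*(-84) + 11*(16) = -112
x = Dx/D = 280/56 = 5, y = Dy/D = -224/56 = -4, z = Dz/D = -112/56 = -2
Check eq1: (1)(5) + (-3)(-4) + (3)(-2) = 11 = 11 ✓
Check eq2: (4)(5) + (-4)(-4) + (3)(-2) = 30 = 30 ✓
Check eq3: (2)(5) + (2)(-4) + (4)(-2) = -6 = -6 ✓

x = 5, y = -4, z = -2


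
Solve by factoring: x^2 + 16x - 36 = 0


We need two numbers that multiply to -36 and add to 16.
Those numbers are -2 and 18 (since (-2) * 18 = -36 and (-2) + 18 = 16).
So x^2 + 16x - 36 = (x - 2)(x + 18) = 0
Setting each factor to zero: x = 2 or x = -18

x = -18, x = 2


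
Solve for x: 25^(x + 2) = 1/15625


Express both sides with the same base.
1/15625 = 25^(-3)
Since the bases match, equate exponents: x + 2 = -3
So x = -3 - (2) = -5

x = -5


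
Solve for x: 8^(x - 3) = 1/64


Express both sides with the same base.
1/64 = 8^(-2)
Since the bases match, equate exponents: x - 3 = -2
So x = -2 - (-3) = 1

x = 1


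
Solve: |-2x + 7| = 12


An absolute value equation |expr| = 12 gives two cases:
Case 1: -2x + 7 = 12
  -2x = 5, so x = -5/2
Case 2: -2x + 7 = -12
  -2x = -19, so x = 19/2

x = -5/2, x = 19/2


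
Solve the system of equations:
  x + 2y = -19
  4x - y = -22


Using Cramer's rule:
Determinant D = (1)(-1) - (4)(2) = -1 - 8 = -9
Dx = (-19)(-1) - (-22)(2) = 19 + 44 = 63
Dy = (1)(-22) - (4)(-19) = -22 + 76 = 54
x = Dx/D = 63/-9 = -7
y = Dy/D = 54/-9 = -6

x = -7, y = -6


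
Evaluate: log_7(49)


We need the exponent such that 7^? = 49
7^2 = 49
Therefore log_7(49) = 2

2


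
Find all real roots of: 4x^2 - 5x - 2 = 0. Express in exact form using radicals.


Using the quadratic formula: x = (-b ± sqrt(b^2 - 4ac)) / (2a)
Here a = 4, b = -5, c = -2
Discriminant = b^2 - 4ac = (-5)^2 - 4(4)(-2) = 25 + 32 = 57
Since discriminant = 57 > 0, there are two real roots.
x = (5 ± sqrt(57)) / 8
Numerically: x ≈ 1.5687 or x ≈ -0.3187

x = (5 + sqrt(57)) / 8 or x = (5 - sqrt(57)) / 8


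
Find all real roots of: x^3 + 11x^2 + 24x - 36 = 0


Let p(x) = x^3 + 11x^2 + 24x - 36. By the rational root theorem (leading coefficient 1), any rational root is an integer divisor of 36: try ±1, ±2, ... in turn.
Test x = 1: value = 0 ✓, so (x - 1) is a factor.
Synthetic division by (x - 1): bring down 1; 1(1) + 11 = 12; 12(1) + 24 = 36; 36(1) - 36 = 0 → quotient x^2 + 12x + 36, remainder 0.
Solve the quadratic x^2 + 12x + 36 = 0: discriminant = 12^2 - 4(1)(36) = 144 - 144 = 0.
Discriminant = 0, so a double root: x = -12/2 = -6.

x = -6 (multiplicity 2), x = 1


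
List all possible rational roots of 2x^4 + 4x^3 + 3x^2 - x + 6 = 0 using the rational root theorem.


Rational root theorem: possible roots are ±p/q where:
  p divides the constant term (6): p ∈ {1, 2, 3, 6}
  q divides the leading coefficient (2): q ∈ {1, 2}

All possible rational roots: -6, -3, -2, -3/2, -1, -1/2, 1/2, 1, 3/2, 2, 3, 6

-6, -3, -2, -3/2, -1, -1/2, 1/2, 1, 3/2, 2, 3, 6


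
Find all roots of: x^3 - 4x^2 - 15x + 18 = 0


Let p(x) = x^3 - 4x^2 - 15x + 18. By the rational root theorem (leading coefficient 1), any rational root is an integer divisor of 18: try ±1, ±2, ... in turn.
Test x = 1: value = 0 ✓, so (x - 1) is a factor.
Synthetic division by (x - 1): bring down 1; 1(1) - 4 = -3; (-3)(1) - 15 = -18; (-18)(1) + 18 = 0 → quotient x^2 - 3x - 18, remainder 0.
Solve the quadratic x^2 - 3x - 18 = 0: discriminant = (-3)^2 - 4(1)(-18) = 9 + 72 = 81.
sqrt(81) = 9, so x = (3 ± 9)/2: x = 6 or x = -3.
Collecting all roots found:

x = -3, x = 1, x = 6


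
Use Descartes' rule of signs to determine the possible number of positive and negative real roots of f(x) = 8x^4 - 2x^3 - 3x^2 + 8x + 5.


Descartes' rule of signs:

For positive roots, count sign changes in f(x) = 8x^4 - 2x^3 - 3x^2 + 8x + 5:
Signs of coefficients: +, -, -, +, +
Number of sign changes: 2
Possible positive real roots: 2, 0

For negative roots, examine f(-x) = 8x^4 + 2x^3 - 3x^2 - 8x + 5:
Signs of coefficients: +, +, -, -, +
Number of sign changes: 2
Possible negative real roots: 2, 0

Positive roots: 2 or 0; Negative roots: 2 or 0


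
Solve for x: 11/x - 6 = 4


Subtract -6 from both sides: 11/x = 10
Multiply both sides by x: 11 = 10 * x
Divide by 10: x = 11/10

x = 11/10


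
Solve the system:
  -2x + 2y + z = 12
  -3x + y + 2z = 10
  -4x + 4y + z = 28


Using Cramer's rule. Expand each determinant along the first row.
D  = (-2)*[1*1 - 2*4] - 2*[(-3)*1 - 2*(-4)] + 1*[(-3)*4 - 1*(-4)]
  = (-2)*(-7) - 2*(5) + 1*(-8) = -4
Dx = 12*[1*1 - 2*4] - 2*[10*1 - 2*28] + 1*[10*4 - 1*28]
  = 12*(-7) - 2*(-46) + 1*(12) = 20
Dy = (-2)*[10*1 - 2*28] - 12*[(-3)*1 - 2*(-4)] + 1*[(-3)*28 - 10*(-4)]
  = (-2)*(-46) - 12*(5) + 1*(-44) = -12
Dz = (-2)*[1*28 - 10*4] - 2*[(-3)*28 - 10*(-4)] + 12*[(-3)*4 - 1*(-4)]
  = (-2)*(-12) - 2*(-44) + 12*(-8) = 16
x = Dx/D = 20/-4 = -5, y = Dy/D = -12/-4 = 3, z = Dz/D = 16/-4 = -4
Check eq1: (-2)(-5) + (2)(3) + (1)(-4) = 12 = 12 ✓
Check eq2: (-3)(-5) + (1)(3) + (2)(-4) = 10 = 10 ✓
Check eq3: (-4)(-5) + (4)(3) + (1)(-4) = 28 = 28 ✓

x = -5, y = 3, z = -4


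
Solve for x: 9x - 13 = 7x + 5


Starting with: 9x - 13 = 7x + 5
Move all x terms to left: (9 - 7)x = 5 + 13
Simplify: 2x = 18
Divide both sides by 2: x = 9

x = 9


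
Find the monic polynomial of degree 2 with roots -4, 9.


A monic polynomial with roots -4, 9 is:
p(x) = (x + 4)(x - 9)
After multiplying by (x + 4): x + 4
After multiplying by (x - 9): x^2 - 5x - 36

x^2 - 5x - 36


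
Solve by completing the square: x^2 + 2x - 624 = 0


Start: x^2 + 2x - 624 = 0
Move constant: x^2 + 2x = 624
Half of 2 is 1, squared is 1
Add 1 to both sides: x^2 + 2x + 1 = 625
(x + 1)^2 = 625
x + 1 = ±25
x = -1 + 25 = 24 or x = -1 - 25 = -26

x = -26, x = 24


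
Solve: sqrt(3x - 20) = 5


Square both sides: 3x - 20 = 5^2 = 25
3x = 25 + 20 = 45
x = 15
Check: sqrt(3*15 - 20) = sqrt(25) = 5 ✓

x = 15


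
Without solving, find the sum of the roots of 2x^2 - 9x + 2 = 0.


By Vieta's formulas for ax^2 + bx + c = 0:
  Sum of roots = -b/a
  Product of roots = c/a

Here a = 2, b = -9, c = 2
Sum = -(-9)/2 = 9/2
Product = 2/2 = 1

Sum = 9/2


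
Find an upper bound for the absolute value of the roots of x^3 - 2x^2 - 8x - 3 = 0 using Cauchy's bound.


Cauchy's bound: all roots r satisfy |r| <= 1 + max(|a_i/a_n|) for i = 0,...,n-1
where a_n is the leading coefficient.

Coefficients: [1, -2, -8, -3]
Leading coefficient a_n = 1
Ratios |a_i/a_n|: 2, 8, 3
Maximum ratio: 8
Cauchy's bound: |r| <= 1 + 8 = 9

Upper bound = 9


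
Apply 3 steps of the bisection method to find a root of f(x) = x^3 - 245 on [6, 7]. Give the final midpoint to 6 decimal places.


f(x) = x^3 - 245
f(6) = -29 < 0
f(7) = 98 > 0

Step 1: midpoint = (6.000000 + 7.000000)/2 = 6.500000
  f(6.500000) = 29.625000
  f(mid) > 0, so root is in [6.000000, 6.500000]

Step 2: midpoint = (6.000000 + 6.500000)/2 = 6.250000
  f(6.250000) = -0.859375
  f(mid) < 0, so root is in [6.250000, 6.500000]

Step 3: midpoint = (6.250000 + 6.500000)/2 = 6.375000
  f(6.375000) = 14.083984
  f(mid) > 0, so root is in [6.250000, 6.375000]

midpoint = 6.375000


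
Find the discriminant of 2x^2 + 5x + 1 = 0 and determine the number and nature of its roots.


For ax^2 + bx + c = 0, discriminant D = b^2 - 4ac
Here a = 2, b = 5, c = 1
D = (5)^2 - 4(2)(1) = 25 - 8 = 17

D = 17 > 0 but not a perfect square
The equation has 2 distinct real irrational roots.

Discriminant = 17, 2 distinct real irrational roots


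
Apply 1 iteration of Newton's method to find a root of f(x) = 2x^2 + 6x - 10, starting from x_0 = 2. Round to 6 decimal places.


Newton's method: x_(n+1) = x_n - f(x_n)/f'(x_n)
f(x) = 2x^2 + 6x - 10
f'(x) = 4x + 6

Iteration 1:
  f(2.000000) = 10.000000
  f'(2.000000) = 14.000000
  x_1 = 2.000000 - (10.000000)/(14.000000) = 1.285714

x_1 = 1.285714


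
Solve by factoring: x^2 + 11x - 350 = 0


We need two numbers that multiply to -350 and add to 11.
Those numbers are 25 and -14 (since 25 * (-14) = -350 and 25 + (-14) = 11).
So x^2 + 11x - 350 = (x + 25)(x - 14) = 0
Setting each factor to zero: x = -25 or x = 14

x = -25, x = 14


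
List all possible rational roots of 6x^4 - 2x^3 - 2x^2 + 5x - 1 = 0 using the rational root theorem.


Rational root theorem: possible roots are ±p/q where:
  p divides the constant term (-1): p ∈ {1}
  q divides the leading coefficient (6): q ∈ {1, 2, 3, 6}

All possible rational roots: -1, -1/2, -1/3, -1/6, 1/6, 1/3, 1/2, 1

-1, -1/2, -1/3, -1/6, 1/6, 1/3, 1/2, 1


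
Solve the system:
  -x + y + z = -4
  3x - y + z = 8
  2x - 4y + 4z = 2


Using Cramer's rule. Expand each determinant along the first row.
D  = (-1)*[(-1)*4 - 1*(-4)] - 1*[3*4 - 1*2] + 1*[3*(-4) - (-1)*2]
  = (-1)*(0) - 1*(10) + 1*(-10) = -20
Dx = (-4)*[(-1)*4 - 1*(-4)] - 1*[8*4 - 1*2] + 1*[8*(-4) - (-1)*2]
  = (-4)*(0) - 1*(30) + 1*(-30) = -60
Dy = (-1)*[8*4 - 1*2] - (-4)*[3*4 - 1*2] + 1*[3*2 - 8*2]
  = (-1)*(30) - (-4)*(10) + 1*(-10) = 0
Dz = (-1)*[(-1)*2 - 8*(-4)] - 1*[3*2 - 8*2] + (-4)*[3*(-4) - (-1)*2]
  = (-1)*(30) - 1*(-10) + (-4)*(-10) = 20
x = Dx/D = -60/-20 = 3, y = Dy/D = 0/-20 = 0, z = Dz/D = 20/-20 = -1
Check eq1: (-1)(3) + (1)(0) + (1)(-1) = -4 = -4 ✓
Check eq2: (3)(3) + (-1)(0) + (1)(-1) = 8 = 8 ✓
Check eq3: (2)(3) + (-4)(0) + (4)(-1) = 2 = 2 ✓

x = 3, y = 0, z = -1


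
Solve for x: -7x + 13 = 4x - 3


Starting with: -7x + 13 = 4x - 3
Move all x terms to left: (-7 - 4)x = -3 - 13
Simplify: -11x = -16
Divide both sides by -11: x = 16/11

x = 16/11


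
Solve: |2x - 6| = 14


An absolute value equation |expr| = 14 gives two cases:
Case 1: 2x - 6 = 14
  2x = 20, so x = 10
Case 2: 2x - 6 = -14
  2x = -8, so x = -4

x = -4, x = 10


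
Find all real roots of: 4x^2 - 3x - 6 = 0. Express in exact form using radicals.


Using the quadratic formula: x = (-b ± sqrt(b^2 - 4ac)) / (2a)
Here a = 4, b = -3, c = -6
Discriminant = b^2 - 4ac = (-3)^2 - 4(4)(-6) = 9 + 96 = 105
Since discriminant = 105 > 0, there are two real roots.
x = (3 ± sqrt(105)) / 8
Numerically: x ≈ 1.6559 or x ≈ -0.9059

x = (3 + sqrt(105)) / 8 or x = (3 - sqrt(105)) / 8


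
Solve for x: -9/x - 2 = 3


Subtract -2 from both sides: -9/x = 5
Multiply both sides by x: -9 = 5 * x
Divide by 5: x = -9/5

x = -9/5


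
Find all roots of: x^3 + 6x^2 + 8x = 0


The constant term is 0, so x = 0 is a root. Factor out x:
  x^2 + 6x + 8 = 0
Solve the quadratic x^2 + 6x + 8 = 0: discriminant = 6^2 - 4(1)(8) = 36 - 32 = 4.
sqrt(4) = 2, so x = (-6 ± 2)/2: x = -2 or x = -4.
Collecting all roots found:

x = -4, x = -2, x = 0


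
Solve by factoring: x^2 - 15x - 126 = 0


We need two numbers that multiply to -126 and add to -15.
Those numbers are -21 and 6 (since (-21) * 6 = -126 and (-21) + 6 = -15).
So x^2 - 15x - 126 = (x - 21)(x + 6) = 0
Setting each factor to zero: x = 21 or x = -6

x = -6, x = 21


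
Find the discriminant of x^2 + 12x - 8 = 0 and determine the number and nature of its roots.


For ax^2 + bx + c = 0, discriminant D = b^2 - 4ac
Here a = 1, b = 12, c = -8
D = (12)^2 - 4(1)(-8) = 144 + 32 = 176

D = 176 > 0 but not a perfect square
The equation has 2 distinct real irrational roots.

Discriminant = 176, 2 distinct real irrational roots


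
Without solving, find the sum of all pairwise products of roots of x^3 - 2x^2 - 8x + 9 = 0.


By Vieta's formulas for x^3 + bx^2 + cx + d = 0:
  r1 + r2 + r3 = -b/a = 2
  r1*r2 + r1*r3 + r2*r3 = c/a = -8
  r1*r2*r3 = -d/a = -9


Sum of pairwise products = -8


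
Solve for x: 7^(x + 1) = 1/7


Express both sides with the same base.
1/7 = 7^(-1)
Since the bases match, equate exponents: x + 1 = -1
So x = -1 - (1) = -2

x = -2


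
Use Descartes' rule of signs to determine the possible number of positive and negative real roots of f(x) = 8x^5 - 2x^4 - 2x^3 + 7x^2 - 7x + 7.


Descartes' rule of signs:

For positive roots, count sign changes in f(x) = 8x^5 - 2x^4 - 2x^3 + 7x^2 - 7x + 7:
Signs of coefficients: +, -, -, +, -, +
Number of sign changes: 4
Possible positive real roots: 4, 2, 0

For negative roots, examine f(-x) = -8x^5 - 2x^4 + 2x^3 + 7x^2 + 7x + 7:
Signs of coefficients: -, -, +, +, +, +
Number of sign changes: 1
Possible negative real roots: 1

Positive roots: 4 or 2 or 0; Negative roots: 1


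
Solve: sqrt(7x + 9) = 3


Square both sides: 7x + 9 = 3^2 = 9
7x = 9 - 9 = 0
x = 0
Check: sqrt(7*0 + 9) = sqrt(9) = 3 ✓

x = 0


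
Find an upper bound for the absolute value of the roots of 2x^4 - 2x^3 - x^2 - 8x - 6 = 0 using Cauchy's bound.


Cauchy's bound: all roots r satisfy |r| <= 1 + max(|a_i/a_n|) for i = 0,...,n-1
where a_n is the leading coefficient.

Coefficients: [2, -2, -1, -8, -6]
Leading coefficient a_n = 2
Ratios |a_i/a_n|: 1, 1/2, 4, 3
Maximum ratio: 4
Cauchy's bound: |r| <= 1 + 4 = 5

Upper bound = 5


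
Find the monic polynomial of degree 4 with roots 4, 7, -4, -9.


A monic polynomial with roots 4, 7, -4, -9 is:
p(x) = (x - 4)(x - 7)(x + 4)(x + 9)
After multiplying by (x - 4): x - 4
After multiplying by (x - 7): x^2 - 11x + 28
After multiplying by (x + 4): x^3 - 7x^2 - 16x + 112
After multiplying by (x + 9): x^4 + 2x^3 - 79x^2 - 32x + 1008

x^4 + 2x^3 - 79x^2 - 32x + 1008


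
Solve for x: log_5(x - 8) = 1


Convert to exponential form: x - 8 = 5^1 = 5
x = 5 + 8 = 13
Check: log_5(13 - 8) = log_5(5) = log_5(5) = 1 ✓

x = 13


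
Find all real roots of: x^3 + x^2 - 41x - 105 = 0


Let p(x) = x^3 + x^2 - 41x - 105. By the rational root theorem (leading coefficient 1), any rational root is an integer divisor of 105: try ±1, ±2, ... in turn.
Test x = 1: value = -144 ≠ 0.
Test x = -1: value = -64 ≠ 0.
Test x = 3: value = -192 ≠ 0.
Test x = -3: value = 0 ✓, so (x + 3) is a factor.
Synthetic division by (x + 3): bring down 1; 1(-3) + 1 = -2; (-2)(-3) - 41 = -35; (-35)(-3) - 105 = 0 → quotient x^2 - 2x - 35, remainder 0.
Solve the quadratic x^2 - 2x - 35 = 0: discriminant = (-2)^2 - 4(1)(-35) = 4 + 140 = 144.
sqrt(144) = 12, so x = (2 ± 12)/2: x = 7 or x = -5.

x = -5, x = -3, x = 7


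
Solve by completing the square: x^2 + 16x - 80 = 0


Start: x^2 + 16x - 80 = 0
Move constant: x^2 + 16x = 80
Half of 16 is 8, squared is 64
Add 64 to both sides: x^2 + 16x + 64 = 144
(x + 8)^2 = 144
x + 8 = ±12
x = -8 + 12 = 4 or x = -8 - 12 = -20

x = -20, x = 4


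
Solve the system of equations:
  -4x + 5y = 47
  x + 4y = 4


Using Cramer's rule:
Determinant D = (-4)(4) - (1)(5) = -16 - 5 = -21
Dx = (47)(4) - (4)(5) = 188 - 20 = 168
Dy = (-4)(4) - (1)(47) = -16 - 47 = -63
x = Dx/D = 168/-21 = -8
y = Dy/D = -63/-21 = 3

x = -8, y = 3


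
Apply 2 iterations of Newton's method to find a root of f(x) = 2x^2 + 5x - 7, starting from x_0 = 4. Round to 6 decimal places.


Newton's method: x_(n+1) = x_n - f(x_n)/f'(x_n)
f(x) = 2x^2 + 5x - 7
f'(x) = 4x + 5

Iteration 1:
  f(4.000000) = 45.000000
  f'(4.000000) = 21.000000
  x_1 = 4.000000 - (45.000000)/(21.000000) = 1.857143

Iteration 2:
  f(1.857143) = 9.183673
  f'(1.857143) = 12.428571
  x_2 = 1.857143 - (9.183673)/(12.428571) = 1.118227

x_2 = 1.118227


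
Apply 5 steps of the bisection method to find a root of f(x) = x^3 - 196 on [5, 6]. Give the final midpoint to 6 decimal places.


f(x) = x^3 - 196
f(5) = -71 < 0
f(6) = 20 > 0

Step 1: midpoint = (5.000000 + 6.000000)/2 = 5.500000
  f(5.500000) = -29.625000
  f(mid) < 0, so root is in [5.500000, 6.000000]

Step 2: midpoint = (5.500000 + 6.000000)/2 = 5.750000
  f(5.750000) = -5.890625
  f(mid) < 0, so root is in [5.750000, 6.000000]

Step 3: midpoint = (5.750000 + 6.000000)/2 = 5.875000
  f(5.875000) = 6.779297
  f(mid) > 0, so root is in [5.750000, 5.875000]

Step 4: midpoint = (5.750000 + 5.875000)/2 = 5.812500
  f(5.812500) = 0.376221
  f(mid) > 0, so root is in [5.750000, 5.812500]

Step 5: midpoint = (5.750000 + 5.812500)/2 = 5.781250
  f(5.781250) = -2.774139
  f(mid) < 0, so root is in [5.781250, 5.812500]

midpoint = 5.781250


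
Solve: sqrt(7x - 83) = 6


Square both sides: 7x - 83 = 6^2 = 36
7x = 36 + 83 = 119
x = 17
Check: sqrt(7*17 - 83) = sqrt(36) = 6 ✓

x = 17


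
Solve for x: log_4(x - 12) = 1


Convert to exponential form: x - 12 = 4^1 = 4
x = 4 + 12 = 16
Check: log_4(16 - 12) = log_4(4) = log_4(4) = 1 ✓

x = 16


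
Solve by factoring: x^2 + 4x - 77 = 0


We need two numbers that multiply to -77 and add to 4.
Those numbers are 11 and -7 (since 11 * (-7) = -77 and 11 + (-7) = 4).
So x^2 + 4x - 77 = (x + 11)(x - 7) = 0
Setting each factor to zero: x = -11 or x = 7

x = -11, x = 7


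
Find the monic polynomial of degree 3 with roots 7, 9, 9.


A monic polynomial with roots 7, 9, 9 is:
p(x) = (x - 7)(x - 9)(x - 9)
After multiplying by (x - 7): x - 7
After multiplying by (x - 9): x^2 - 16x + 63
After multiplying by (x - 9): x^3 - 25x^2 + 207x - 567

x^3 - 25x^2 + 207x - 567


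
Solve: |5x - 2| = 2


An absolute value equation |expr| = 2 gives two cases:
Case 1: 5x - 2 = 2
  5x = 4, so x = 4/5
Case 2: 5x - 2 = -2
  5x = 0, so x = 0

x = 0, x = 4/5


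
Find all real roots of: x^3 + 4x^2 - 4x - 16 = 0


Let p(x) = x^3 + 4x^2 - 4x - 16. By the rational root theorem (leading coefficient 1), any rational root is an integer divisor of 16: try ±1, ±2, ... in turn.
Test x = 1: value = -15 ≠ 0.
Test x = -1: value = -9 ≠ 0.
Test x = 2: value = 0 ✓, so (x - 2) is a factor.
Synthetic division by (x - 2): bring down 1; 1(2) + 4 = 6; 6(2) - 4 = 8; 8(2) - 16 = 0 → quotient x^2 + 6x + 8, remainder 0.
Solve the quadratic x^2 + 6x + 8 = 0: discriminant = 6^2 - 4(1)(8) = 36 - 32 = 4.
sqrt(4) = 2, so x = (-6 ± 2)/2: x = -2 or x = -4.

x = -4, x = -2, x = 2


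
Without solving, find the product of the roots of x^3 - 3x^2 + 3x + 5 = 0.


By Vieta's formulas for x^3 + bx^2 + cx + d = 0:
  r1 + r2 + r3 = -b/a = 3
  r1*r2 + r1*r3 + r2*r3 = c/a = 3
  r1*r2*r3 = -d/a = -5


Product = -5


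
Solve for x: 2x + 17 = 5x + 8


Starting with: 2x + 17 = 5x + 8
Move all x terms to left: (2 - 5)x = 8 - 17
Simplify: -3x = -9
Divide both sides by -3: x = 3

x = 3


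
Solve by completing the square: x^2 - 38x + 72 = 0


Start: x^2 - 38x + 72 = 0
Move constant: x^2 - 38x = -72
Half of -38 is -19, squared is 361
Add 361 to both sides: x^2 - 38x + 361 = 289
(x - 19)^2 = 289
x - 19 = ±17
x = 19 + 17 = 36 or x = 19 - 17 = 2

x = 2, x = 36


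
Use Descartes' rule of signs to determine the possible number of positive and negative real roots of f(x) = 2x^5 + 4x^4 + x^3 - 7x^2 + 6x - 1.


Descartes' rule of signs:

For positive roots, count sign changes in f(x) = 2x^5 + 4x^4 + x^3 - 7x^2 + 6x - 1:
Signs of coefficients: +, +, +, -, +, -
Number of sign changes: 3
Possible positive real roots: 3, 1

For negative roots, examine f(-x) = -2x^5 + 4x^4 - x^3 - 7x^2 - 6x - 1:
Signs of coefficients: -, +, -, -, -, -
Number of sign changes: 2
Possible negative real roots: 2, 0

Positive roots: 3 or 1; Negative roots: 2 or 0


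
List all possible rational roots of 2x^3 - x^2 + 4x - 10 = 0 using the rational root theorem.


Rational root theorem: possible roots are ±p/q where:
  p divides the constant term (-10): p ∈ {1, 2, 5, 10}
  q divides the leading coefficient (2): q ∈ {1, 2}

All possible rational roots: -10, -5, -5/2, -2, -1, -1/2, 1/2, 1, 2, 5/2, 5, 10

-10, -5, -5/2, -2, -1, -1/2, 1/2, 1, 2, 5/2, 5, 10


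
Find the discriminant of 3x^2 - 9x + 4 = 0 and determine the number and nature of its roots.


For ax^2 + bx + c = 0, discriminant D = b^2 - 4ac
Here a = 3, b = -9, c = 4
D = (-9)^2 - 4(3)(4) = 81 - 48 = 33

D = 33 > 0 but not a perfect square
The equation has 2 distinct real irrational roots.

Discriminant = 33, 2 distinct real irrational roots


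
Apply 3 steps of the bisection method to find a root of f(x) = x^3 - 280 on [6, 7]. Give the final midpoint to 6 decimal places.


f(x) = x^3 - 280
f(6) = -64 < 0
f(7) = 63 > 0

Step 1: midpoint = (6.000000 + 7.000000)/2 = 6.500000
  f(6.500000) = -5.375000
  f(mid) < 0, so root is in [6.500000, 7.000000]

Step 2: midpoint = (6.500000 + 7.000000)/2 = 6.750000
  f(6.750000) = 27.546875
  f(mid) > 0, so root is in [6.500000, 6.750000]

Step 3: midpoint = (6.500000 + 6.750000)/2 = 6.625000
  f(6.625000) = 10.775391
  f(mid) > 0, so root is in [6.500000, 6.625000]

midpoint = 6.625000


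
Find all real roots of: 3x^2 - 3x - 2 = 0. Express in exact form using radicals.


Using the quadratic formula: x = (-b ± sqrt(b^2 - 4ac)) / (2a)
Here a = 3, b = -3, c = -2
Discriminant = b^2 - 4ac = (-3)^2 - 4(3)(-2) = 9 + 24 = 33
Since discriminant = 33 > 0, there are two real roots.
x = (3 ± sqrt(33)) / 6
Numerically: x ≈ 1.4574 or x ≈ -0.4574

x = (3 + sqrt(33)) / 6 or x = (3 - sqrt(33)) / 6


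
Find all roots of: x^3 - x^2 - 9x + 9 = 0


Let p(x) = x^3 - x^2 - 9x + 9. By the rational root theorem (leading coefficient 1), any rational root is an integer divisor of 9: try ±1, ±2, ... in turn.
Test x = 1: value = 0 ✓, so (x - 1) is a factor.
Synthetic division by (x - 1): bring down 1; 1(1) - 1 = 0; 0(1) - 9 = -9; (-9)(1) + 9 = 0 → quotient x^2 - 9, remainder 0.
Solve the quadratic x^2 - 9 = 0: discriminant = 0^2 - 4(1)(-9) = 0 + 36 = 36.
sqrt(36) = 6, so x = (0 ± 6)/2: x = 3 or x = -3.
Collecting all roots found:

x = -3, x = 1, x = 3


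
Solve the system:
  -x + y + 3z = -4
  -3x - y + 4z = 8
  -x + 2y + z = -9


Using Cramer's rule. Expand each determinant along the first row.
D  = (-1)*[(-1)*1 - 4*2] - 1*[(-3)*1 - 4*(-1)] + 3*[(-3)*2 - (-1)*(-1)]
  = (-1)*(-9) - 1*(1) + 3*(-7) = -13
Dx = (-4)*[(-1)*1 - 4*2] - 1*[8*1 - 4*(-9)] + 3*[8*2 - (-1)*(-9)]
  = (-4)*(-9) - 1*(44) + 3*(7) = 13
Dy = (-1)*[8*1 - 4*(-9)] - (-4)*[(-3)*1 - 4*(-1)] + 3*[(-3)*(-9) - 8*(-1)]
  = (-1)*(44) - (-4)*(1) + 3*(35) = 65
Dz = (-1)*[(-1)*(-9) - 8*2] - 1*[(-3)*(-9) - 8*(-1)] + (-4)*[(-3)*2 - (-1)*(-1)]
  = (-1)*(-7) - 1*(35) + (-4)*(-7) = 0
x = Dx/D = 13/-13 = -1, y = Dy/D = 65/-13 = -5, z = Dz/D = 0/-13 = 0
Check eq1: (-1)(-1) + (1)(-5) + (3)(0) = -4 = -4 ✓
Check eq2: (-3)(-1) + (-1)(-5) + (4)(0) = 8 = 8 ✓
Check eq3: (-1)(-1) + (2)(-5) + (1)(0) = -9 = -9 ✓

x = -1, y = -5, z = 0
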